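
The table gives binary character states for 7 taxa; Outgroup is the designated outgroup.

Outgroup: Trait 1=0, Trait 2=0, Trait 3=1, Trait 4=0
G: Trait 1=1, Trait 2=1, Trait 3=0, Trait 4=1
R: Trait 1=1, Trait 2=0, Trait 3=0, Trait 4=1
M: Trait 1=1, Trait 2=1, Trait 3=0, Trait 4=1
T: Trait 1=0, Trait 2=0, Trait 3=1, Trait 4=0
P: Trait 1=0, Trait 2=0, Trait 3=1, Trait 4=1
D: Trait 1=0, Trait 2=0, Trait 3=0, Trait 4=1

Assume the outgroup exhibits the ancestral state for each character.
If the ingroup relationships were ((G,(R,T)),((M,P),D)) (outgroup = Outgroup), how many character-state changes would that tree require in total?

Map each character onto ((G,(R,T)),((M,P),D)) (rooted by Outgroup) and count the minimum state changes it requires (Fitch parsimony):
Trait 1: 3; Trait 2: 2; Trait 3: 3; Trait 4: 2.
Total tree length = 10.

10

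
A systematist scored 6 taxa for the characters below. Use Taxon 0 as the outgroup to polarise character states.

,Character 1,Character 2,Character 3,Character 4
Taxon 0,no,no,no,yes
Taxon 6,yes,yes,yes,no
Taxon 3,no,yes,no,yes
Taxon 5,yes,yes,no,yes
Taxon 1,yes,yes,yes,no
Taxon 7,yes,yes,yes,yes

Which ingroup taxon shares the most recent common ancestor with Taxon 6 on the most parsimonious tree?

Character polarity is set by the outgroup: the derived state is whichever differs from the outgroup's state, so for Character 4 the derived state is 'no', and for the remaining characters it is 'yes'.
Character 1 (derived state 'yes') is shared by Taxon 1, Taxon 5, Taxon 6, and Taxon 7 — a synapomorphy uniting that clade.
All ingroup taxa share the derived state 'yes' for Character 2; it defines the ingroup but does not resolve relationships within it.
Character 3 (derived state 'yes') is shared by Taxon 1, Taxon 6, and Taxon 7 — a synapomorphy uniting that clade.
Character 4: derived state 'no' in Taxon 1 and Taxon 6 only — synapomorphy for {Taxon 1, Taxon 6}.
Most parsimonious ingroup topology: ((((Taxon 6,Taxon 1),Taxon 7),Taxon 5),Taxon 3).
Taxon 6 and Taxon 1 form a cherry on this tree, so they are sister taxa.

Taxon 1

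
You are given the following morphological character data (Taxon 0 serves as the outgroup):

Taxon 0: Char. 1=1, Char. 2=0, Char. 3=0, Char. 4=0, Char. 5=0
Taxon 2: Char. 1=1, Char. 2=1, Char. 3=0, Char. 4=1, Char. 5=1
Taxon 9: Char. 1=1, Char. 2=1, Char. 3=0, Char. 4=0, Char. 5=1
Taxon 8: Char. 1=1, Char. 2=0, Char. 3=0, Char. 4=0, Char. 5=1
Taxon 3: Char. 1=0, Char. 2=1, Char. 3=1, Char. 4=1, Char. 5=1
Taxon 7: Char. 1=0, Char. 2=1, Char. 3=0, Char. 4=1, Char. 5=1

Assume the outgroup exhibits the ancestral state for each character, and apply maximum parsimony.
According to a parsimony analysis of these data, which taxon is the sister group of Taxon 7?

Taxon 3

Character polarity is set by the outgroup: the derived state is whichever differs from the outgroup's state, so for Char. 1 the derived state is '0', and for the remaining characters it is '1'.
Char. 1 (derived state '0') is shared by Taxon 3 and Taxon 7 — a synapomorphy uniting that clade.
Only Taxon 2, Taxon 3, Taxon 7, and Taxon 9 show the derived state '1' for Char. 2, supporting them as a clade.
Char. 3 (derived state '1') is unique to Taxon 3 (autapomorphy; uninformative for grouping).
Only Taxon 2, Taxon 3, and Taxon 7 show the derived state '1' for Char. 4, supporting them as a clade.
All ingroup taxa share the derived state '1' for Char. 5; it defines the ingroup but does not resolve relationships within it.
Most parsimonious ingroup topology: (((Taxon 2,(Taxon 3,Taxon 7)),Taxon 9),Taxon 8).
Taxon 7 and Taxon 3 form a cherry on this tree, so they are sister taxa.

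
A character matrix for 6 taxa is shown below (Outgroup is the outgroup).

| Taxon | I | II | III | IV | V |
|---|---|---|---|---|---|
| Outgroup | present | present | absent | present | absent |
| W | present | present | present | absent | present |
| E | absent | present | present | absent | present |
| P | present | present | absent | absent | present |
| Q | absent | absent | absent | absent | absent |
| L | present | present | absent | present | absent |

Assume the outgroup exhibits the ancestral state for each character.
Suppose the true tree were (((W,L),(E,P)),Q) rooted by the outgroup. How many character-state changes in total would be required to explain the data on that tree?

Map each character onto (((W,L),(E,P)),Q) (rooted by Outgroup) and count the minimum state changes it requires (Fitch parsimony):
I: 2; II: 1; III: 2; IV: 2; V: 2.
Total tree length = 9.

9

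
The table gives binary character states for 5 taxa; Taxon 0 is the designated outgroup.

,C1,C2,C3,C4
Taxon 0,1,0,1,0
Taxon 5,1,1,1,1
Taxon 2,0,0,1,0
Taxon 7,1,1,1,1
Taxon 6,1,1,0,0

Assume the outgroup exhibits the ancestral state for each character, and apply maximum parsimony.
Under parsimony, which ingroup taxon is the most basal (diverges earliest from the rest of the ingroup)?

Character polarity is set by the outgroup: the derived state is whichever differs from the outgroup's state, so for C1, C3 the derived state is '0', and for the remaining characters it is '1'.
C1: derived state '0' in Taxon 2 only — an autapomorphy, so it tells us nothing about relationships among taxa.
C2 (derived state '1') is shared by Taxon 5, Taxon 6, and Taxon 7 — a synapomorphy uniting that clade.
C3: derived state '0' in Taxon 6 only — an autapomorphy, so it tells us nothing about relationships among taxa.
Only Taxon 5 and Taxon 7 show the derived state '1' for C4, supporting them as a clade.
Most parsimonious ingroup topology: (((Taxon 5,Taxon 7),Taxon 6),Taxon 2).
Taxon 2 is sister to the clade containing all other ingroup taxa, so it is the earliest-diverging (most basal) ingroup lineage.

Taxon 2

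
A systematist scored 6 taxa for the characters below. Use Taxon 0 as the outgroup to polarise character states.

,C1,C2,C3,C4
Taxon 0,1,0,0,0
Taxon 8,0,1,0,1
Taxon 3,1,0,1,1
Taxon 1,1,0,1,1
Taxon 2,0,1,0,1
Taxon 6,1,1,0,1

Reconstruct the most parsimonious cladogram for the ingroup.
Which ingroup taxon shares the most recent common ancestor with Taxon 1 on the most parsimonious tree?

Character polarity is set by the outgroup: the derived state is whichever differs from the outgroup's state, so for C1 the derived state is '0', and for the remaining characters it is '1'.
C1 (derived state '0') is shared by Taxon 2 and Taxon 8 — a synapomorphy uniting that clade.
C2 (derived state '1') is shared by Taxon 2, Taxon 6, and Taxon 8 — a synapomorphy uniting that clade.
C3: derived state '1' in Taxon 1 and Taxon 3 only — synapomorphy for {Taxon 1, Taxon 3}.
C4 (derived state '1') is shared by all ingroup taxa — unites the whole ingroup.
Most parsimonious ingroup topology: (((Taxon 8,Taxon 2),Taxon 6),(Taxon 3,Taxon 1)).
Taxon 1 and Taxon 3 form a cherry on this tree, so they are sister taxa.

Taxon 3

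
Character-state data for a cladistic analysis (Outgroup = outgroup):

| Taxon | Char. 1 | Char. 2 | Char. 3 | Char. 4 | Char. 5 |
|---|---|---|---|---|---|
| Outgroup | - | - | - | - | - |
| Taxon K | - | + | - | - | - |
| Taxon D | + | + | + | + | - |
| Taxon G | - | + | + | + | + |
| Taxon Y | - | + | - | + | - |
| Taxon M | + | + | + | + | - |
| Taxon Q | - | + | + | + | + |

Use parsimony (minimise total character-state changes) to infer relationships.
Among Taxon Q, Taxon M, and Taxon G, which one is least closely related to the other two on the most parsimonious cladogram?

Taxon M

The outgroup has state '-' for every character, so '+' is the derived state throughout.
Char. 1 (derived state '+') is shared by Taxon D and Taxon M — a synapomorphy uniting that clade.
Char. 2 (derived state '+') is shared by all ingroup taxa — unites the whole ingroup.
Only Taxon D, Taxon G, Taxon M, and Taxon Q show the derived state '+' for Char. 3, supporting them as a clade.
Char. 4 (derived state '+') is shared by Taxon D, Taxon G, Taxon M, Taxon Q, and Taxon Y — a synapomorphy uniting that clade.
Char. 5 (derived state '+') is shared by Taxon G and Taxon Q — a synapomorphy uniting that clade.
Most parsimonious ingroup topology: (Taxon K,(((Taxon D,Taxon M),(Taxon G,Taxon Q)),Taxon Y)).
Taxon Q and Taxon G share a more recent common ancestor with each other than either does with Taxon M, so Taxon M is the least closely related of the three.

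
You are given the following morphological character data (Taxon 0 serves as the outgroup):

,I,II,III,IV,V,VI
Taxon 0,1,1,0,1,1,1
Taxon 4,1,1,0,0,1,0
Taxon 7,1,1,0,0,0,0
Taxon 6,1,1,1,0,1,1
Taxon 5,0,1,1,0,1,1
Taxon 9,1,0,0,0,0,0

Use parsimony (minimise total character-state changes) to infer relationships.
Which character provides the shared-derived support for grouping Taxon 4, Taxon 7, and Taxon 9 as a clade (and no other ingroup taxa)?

Character polarity is set by the outgroup: the derived state is whichever differs from the outgroup's state, so for I, II, IV, V, VI the derived state is '0', and for the remaining characters it is '1'.
I: derived state '0' in Taxon 5 only — an autapomorphy, so it tells us nothing about relationships among taxa.
II: derived state '0' in Taxon 9 only — an autapomorphy, so it tells us nothing about relationships among taxa.
III: derived state '1' in Taxon 5 and Taxon 6 only — synapomorphy for {Taxon 5, Taxon 6}.
All ingroup taxa share the derived state '0' for IV; it defines the ingroup but does not resolve relationships within it.
V (derived state '0') is shared by Taxon 7 and Taxon 9 — a synapomorphy uniting that clade.
VI (derived state '0') is shared by Taxon 4, Taxon 7, and Taxon 9 — a synapomorphy uniting that clade.
Most parsimonious ingroup topology: ((Taxon 4,(Taxon 7,Taxon 9)),(Taxon 6,Taxon 5)).
The clade {Taxon 4, Taxon 7, Taxon 9} is supported by VI: its derived state '0' occurs in exactly those taxa and in no other taxon (including the outgroup).

VI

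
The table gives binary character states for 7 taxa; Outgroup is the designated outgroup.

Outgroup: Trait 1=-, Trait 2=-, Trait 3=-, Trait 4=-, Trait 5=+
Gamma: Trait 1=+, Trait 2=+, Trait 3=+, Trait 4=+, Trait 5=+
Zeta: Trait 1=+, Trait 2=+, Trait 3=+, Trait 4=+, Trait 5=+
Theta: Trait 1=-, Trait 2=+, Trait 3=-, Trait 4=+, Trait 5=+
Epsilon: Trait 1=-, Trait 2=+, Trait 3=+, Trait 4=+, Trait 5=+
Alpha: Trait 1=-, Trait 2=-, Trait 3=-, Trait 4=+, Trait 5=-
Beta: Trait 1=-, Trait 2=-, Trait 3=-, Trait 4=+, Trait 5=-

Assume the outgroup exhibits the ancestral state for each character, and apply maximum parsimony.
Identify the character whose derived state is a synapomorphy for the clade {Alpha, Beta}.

Trait 5

Character polarity is set by the outgroup: the derived state is whichever differs from the outgroup's state, so for Trait 5 the derived state is '-', and for the remaining characters it is '+'.
Trait 1: derived state '+' in Gamma and Zeta only — synapomorphy for {Gamma, Zeta}.
Trait 2 (derived state '+') is shared by Epsilon, Gamma, Theta, and Zeta — a synapomorphy uniting that clade.
Only Epsilon, Gamma, and Zeta show the derived state '+' for Trait 3, supporting them as a clade.
Trait 4 (derived state '+') is shared by all ingroup taxa — unites the whole ingroup.
Trait 5 (derived state '-') is shared by Alpha and Beta — a synapomorphy uniting that clade.
Most parsimonious ingroup topology: ((((Gamma,Zeta),Epsilon),Theta),(Alpha,Beta)).
The clade {Alpha, Beta} is supported by Trait 5: its derived state '-' occurs in exactly those taxa and in no other taxon (including the outgroup).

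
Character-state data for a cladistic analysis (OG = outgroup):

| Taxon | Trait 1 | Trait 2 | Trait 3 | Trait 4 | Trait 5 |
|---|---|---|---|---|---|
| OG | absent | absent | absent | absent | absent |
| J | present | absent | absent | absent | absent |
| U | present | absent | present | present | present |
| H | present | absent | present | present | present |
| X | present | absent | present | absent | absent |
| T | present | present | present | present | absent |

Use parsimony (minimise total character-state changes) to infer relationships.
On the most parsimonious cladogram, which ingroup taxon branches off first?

The outgroup has state 'absent' for every character, so 'present' is the derived state throughout.
All ingroup taxa share the derived state 'present' for Trait 1; it defines the ingroup but does not resolve relationships within it.
Trait 2 (derived state 'present') is unique to T (autapomorphy; uninformative for grouping).
Trait 3 (derived state 'present') is shared by H, T, U, and X — a synapomorphy uniting that clade.
Trait 4: derived state 'present' in H, T, and U only — synapomorphy for {H, T, U}.
Only H and U show the derived state 'present' for Trait 5, supporting them as a clade.
Most parsimonious ingroup topology: (J,(((U,H),T),X)).
J is sister to the clade containing all other ingroup taxa, so it is the earliest-diverging (most basal) ingroup lineage.

J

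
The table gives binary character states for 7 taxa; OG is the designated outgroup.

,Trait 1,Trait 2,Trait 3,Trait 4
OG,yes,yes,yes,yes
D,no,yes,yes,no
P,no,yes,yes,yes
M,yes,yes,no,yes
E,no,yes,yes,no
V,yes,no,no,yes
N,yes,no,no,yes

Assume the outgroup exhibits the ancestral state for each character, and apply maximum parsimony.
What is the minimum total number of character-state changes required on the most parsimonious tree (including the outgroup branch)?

The outgroup has state 'yes' for every character, so 'no' is the derived state throughout.
Trait 1 (derived state 'no') is shared by D, E, and P — a synapomorphy uniting that clade.
Only N and V show the derived state 'no' for Trait 2, supporting them as a clade.
Only M, N, and V show the derived state 'no' for Trait 3, supporting them as a clade.
Only D and E show the derived state 'no' for Trait 4, supporting them as a clade.
Most parsimonious ingroup topology: (((D,E),P),(M,(V,N))).
Changes per character on this tree: Trait 1: 1; Trait 2: 1; Trait 3: 1; Trait 4: 1.
Total = 4.

4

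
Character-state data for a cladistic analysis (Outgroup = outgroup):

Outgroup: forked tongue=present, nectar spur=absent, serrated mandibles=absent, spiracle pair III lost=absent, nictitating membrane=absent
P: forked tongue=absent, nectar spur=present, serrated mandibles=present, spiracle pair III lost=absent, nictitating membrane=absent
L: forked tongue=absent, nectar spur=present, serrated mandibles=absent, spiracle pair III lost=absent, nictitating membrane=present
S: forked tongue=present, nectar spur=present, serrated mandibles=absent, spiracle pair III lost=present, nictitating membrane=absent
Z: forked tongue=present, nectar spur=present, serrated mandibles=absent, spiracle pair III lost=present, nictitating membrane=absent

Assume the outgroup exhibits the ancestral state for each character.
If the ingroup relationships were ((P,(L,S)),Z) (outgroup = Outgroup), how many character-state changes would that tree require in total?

7

Map each character onto ((P,(L,S)),Z) (rooted by Outgroup) and count the minimum state changes it requires (Fitch parsimony):
forked tongue: 2; nectar spur: 1; serrated mandibles: 1; spiracle pair III lost: 2; nictitating membrane: 1.
Total tree length = 7.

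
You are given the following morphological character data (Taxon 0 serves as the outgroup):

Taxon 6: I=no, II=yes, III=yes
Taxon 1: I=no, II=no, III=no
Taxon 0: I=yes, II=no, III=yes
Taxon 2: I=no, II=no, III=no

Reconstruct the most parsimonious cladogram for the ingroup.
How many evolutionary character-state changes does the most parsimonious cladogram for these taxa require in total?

3

Character polarity is set by the outgroup: the derived state is whichever differs from the outgroup's state, so for I, III the derived state is 'no', and for the remaining characters it is 'yes'.
All ingroup taxa share the derived state 'no' for I; it defines the ingroup but does not resolve relationships within it.
II: derived state 'yes' in Taxon 6 only — an autapomorphy, so it tells us nothing about relationships among taxa.
Only Taxon 1 and Taxon 2 show the derived state 'no' for III, supporting them as a clade.
Most parsimonious ingroup topology: ((Taxon 2,Taxon 1),Taxon 6).
Changes per character on this tree: I: 1; II: 1; III: 1.
Total = 3.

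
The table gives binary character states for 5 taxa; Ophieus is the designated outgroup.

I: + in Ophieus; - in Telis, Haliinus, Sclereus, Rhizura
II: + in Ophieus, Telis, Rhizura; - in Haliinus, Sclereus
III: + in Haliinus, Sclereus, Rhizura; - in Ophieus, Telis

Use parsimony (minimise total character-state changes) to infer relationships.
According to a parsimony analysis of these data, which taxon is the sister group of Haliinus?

Character polarity is set by the outgroup: the derived state is whichever differs from the outgroup's state, so for I, II the derived state is '-', and for the remaining characters it is '+'.
All ingroup taxa share the derived state '-' for I; it defines the ingroup but does not resolve relationships within it.
II (derived state '-') is shared by Haliinus and Sclereus — a synapomorphy uniting that clade.
III: derived state '+' in Haliinus, Rhizura, and Sclereus only — synapomorphy for {Haliinus, Rhizura, Sclereus}.
Most parsimonious ingroup topology: (Telis,((Haliinus,Sclereus),Rhizura)).
Haliinus and Sclereus form a cherry on this tree, so they are sister taxa.

Sclereus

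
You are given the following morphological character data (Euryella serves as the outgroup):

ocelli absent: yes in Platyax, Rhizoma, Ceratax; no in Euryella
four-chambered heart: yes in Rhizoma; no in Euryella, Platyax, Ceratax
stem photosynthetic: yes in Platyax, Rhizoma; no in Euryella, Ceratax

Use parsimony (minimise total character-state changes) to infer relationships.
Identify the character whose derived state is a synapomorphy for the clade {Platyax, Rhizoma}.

stem photosynthetic

The outgroup has state 'no' for every character, so 'yes' is the derived state throughout.
ocelli absent (derived state 'yes') is shared by all ingroup taxa — unites the whole ingroup.
four-chambered heart: derived state 'yes' in Rhizoma only — an autapomorphy, so it tells us nothing about relationships among taxa.
Only Platyax and Rhizoma show the derived state 'yes' for stem photosynthetic, supporting them as a clade.
Most parsimonious ingroup topology: ((Platyax,Rhizoma),Ceratax).
The clade {Platyax, Rhizoma} is supported by stem photosynthetic: its derived state 'yes' occurs in exactly those taxa and in no other taxon (including the outgroup).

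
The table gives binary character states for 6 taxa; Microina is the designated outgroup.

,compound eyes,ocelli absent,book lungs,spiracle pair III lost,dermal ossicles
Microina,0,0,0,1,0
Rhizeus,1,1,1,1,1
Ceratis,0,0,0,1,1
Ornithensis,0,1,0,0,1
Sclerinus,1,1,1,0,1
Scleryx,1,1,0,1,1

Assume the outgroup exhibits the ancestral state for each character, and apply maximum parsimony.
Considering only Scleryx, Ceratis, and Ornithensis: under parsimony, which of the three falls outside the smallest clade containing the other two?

Character polarity is set by the outgroup: the derived state is whichever differs from the outgroup's state, so for spiracle pair III lost the derived state is '0', and for the remaining characters it is '1'.
compound eyes: derived state '1' in Rhizeus, Sclerinus, and Scleryx only — synapomorphy for {Rhizeus, Sclerinus, Scleryx}.
Only Ornithensis, Rhizeus, Sclerinus, and Scleryx show the derived state '1' for ocelli absent, supporting them as a clade.
Only Rhizeus and Sclerinus show the derived state '1' for book lungs, supporting them as a clade.
spiracle pair III lost groups Ornithensis and Sclerinus, which is incompatible with the clades supported by the remaining characters; treating it as convergent (homoplasy) costs fewer steps than any alternative tree.
dermal ossicles (derived state '1') is shared by all ingroup taxa — unites the whole ingroup.
Most parsimonious ingroup topology: ((Ornithensis,((Rhizeus,Sclerinus),Scleryx)),Ceratis).
Scleryx and Ornithensis share a more recent common ancestor with each other than either does with Ceratis, so Ceratis is the least closely related of the three.

Ceratis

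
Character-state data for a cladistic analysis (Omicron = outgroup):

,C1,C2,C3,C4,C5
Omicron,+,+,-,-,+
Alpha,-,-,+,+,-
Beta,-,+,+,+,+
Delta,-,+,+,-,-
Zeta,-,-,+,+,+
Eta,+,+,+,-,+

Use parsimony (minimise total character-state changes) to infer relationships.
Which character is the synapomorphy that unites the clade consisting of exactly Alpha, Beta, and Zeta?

C4

Character polarity is set by the outgroup: the derived state is whichever differs from the outgroup's state, so for C1, C2, C5 the derived state is '-', and for the remaining characters it is '+'.
C1 (derived state '-') is shared by Alpha, Beta, Delta, and Zeta — a synapomorphy uniting that clade.
C2 (derived state '-') is shared by Alpha and Zeta — a synapomorphy uniting that clade.
All ingroup taxa share the derived state '+' for C3; it defines the ingroup but does not resolve relationships within it.
C4: derived state '+' in Alpha, Beta, and Zeta only — synapomorphy for {Alpha, Beta, Zeta}.
C5 groups Alpha and Delta, which is incompatible with the clades supported by the remaining characters; treating it as convergent (homoplasy) costs fewer steps than any alternative tree.
Most parsimonious ingroup topology: ((((Alpha,Zeta),Beta),Delta),Eta).
The clade {Alpha, Beta, Zeta} is supported by C4: its derived state '+' occurs in exactly those taxa and in no other taxon (including the outgroup).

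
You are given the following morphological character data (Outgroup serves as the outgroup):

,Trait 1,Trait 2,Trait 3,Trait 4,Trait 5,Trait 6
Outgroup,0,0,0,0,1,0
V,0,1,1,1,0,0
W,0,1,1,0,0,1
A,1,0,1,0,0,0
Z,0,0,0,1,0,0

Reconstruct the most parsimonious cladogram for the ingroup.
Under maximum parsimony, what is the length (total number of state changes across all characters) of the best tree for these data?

Character polarity is set by the outgroup: the derived state is whichever differs from the outgroup's state, so for Trait 5 the derived state is '0', and for the remaining characters it is '1'.
Trait 1: derived state '1' in A only — an autapomorphy, so it tells us nothing about relationships among taxa.
Trait 2: derived state '1' in V and W only — synapomorphy for {V, W}.
Trait 3: derived state '1' in A, V, and W only — synapomorphy for {A, V, W}.
Trait 4 (state '1') occurs in V and Z but conflicts with the nesting implied by the other characters — most parsimoniously interpreted as homoplasy.
Trait 5 (derived state '0') is shared by all ingroup taxa — unites the whole ingroup.
Trait 6: derived state '1' in W only — an autapomorphy, so it tells us nothing about relationships among taxa.
Most parsimonious ingroup topology: (((V,W),A),Z).
Changes per character on this tree: Trait 1: 1; Trait 2: 1; Trait 3: 1; Trait 4: 2; Trait 5: 1; Trait 6: 1.
Total = 7.

7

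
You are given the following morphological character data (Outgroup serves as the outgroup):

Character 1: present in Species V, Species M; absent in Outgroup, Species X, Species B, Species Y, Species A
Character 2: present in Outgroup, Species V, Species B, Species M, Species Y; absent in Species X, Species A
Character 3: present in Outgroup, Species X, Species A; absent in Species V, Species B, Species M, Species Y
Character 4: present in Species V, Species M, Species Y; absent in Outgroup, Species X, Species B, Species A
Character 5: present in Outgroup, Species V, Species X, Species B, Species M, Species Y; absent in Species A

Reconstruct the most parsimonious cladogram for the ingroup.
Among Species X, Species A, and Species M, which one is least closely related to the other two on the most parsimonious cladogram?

Species M

Character polarity is set by the outgroup: the derived state is whichever differs from the outgroup's state, so for Character 2, Character 3, Character 5 the derived state is 'absent', and for the remaining characters it is 'present'.
Character 1: derived state 'present' in Species M and Species V only — synapomorphy for {Species M, Species V}.
Character 2: derived state 'absent' in Species A and Species X only — synapomorphy for {Species A, Species X}.
Character 3 (derived state 'absent') is shared by Species B, Species M, Species V, and Species Y — a synapomorphy uniting that clade.
Only Species M, Species V, and Species Y show the derived state 'present' for Character 4, supporting them as a clade.
Character 5 (derived state 'absent') is unique to Species A (autapomorphy; uninformative for grouping).
Most parsimonious ingroup topology: ((((Species V,Species M),Species Y),Species B),(Species X,Species A)).
Species A and Species X share a more recent common ancestor with each other than either does with Species M, so Species M is the least closely related of the three.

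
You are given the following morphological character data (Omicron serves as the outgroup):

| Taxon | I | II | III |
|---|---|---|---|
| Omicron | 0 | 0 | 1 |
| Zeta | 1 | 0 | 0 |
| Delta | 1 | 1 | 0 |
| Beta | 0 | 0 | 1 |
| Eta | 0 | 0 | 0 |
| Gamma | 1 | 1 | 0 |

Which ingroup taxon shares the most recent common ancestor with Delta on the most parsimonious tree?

Character polarity is set by the outgroup: the derived state is whichever differs from the outgroup's state, so for III the derived state is '0', and for the remaining characters it is '1'.
Only Delta, Gamma, and Zeta show the derived state '1' for I, supporting them as a clade.
Only Delta and Gamma show the derived state '1' for II, supporting them as a clade.
III: derived state '0' in Delta, Eta, Gamma, and Zeta only — synapomorphy for {Delta, Eta, Gamma, Zeta}.
Most parsimonious ingroup topology: (((Zeta,(Delta,Gamma)),Eta),Beta).
Delta and Gamma form a cherry on this tree, so they are sister taxa.

Gamma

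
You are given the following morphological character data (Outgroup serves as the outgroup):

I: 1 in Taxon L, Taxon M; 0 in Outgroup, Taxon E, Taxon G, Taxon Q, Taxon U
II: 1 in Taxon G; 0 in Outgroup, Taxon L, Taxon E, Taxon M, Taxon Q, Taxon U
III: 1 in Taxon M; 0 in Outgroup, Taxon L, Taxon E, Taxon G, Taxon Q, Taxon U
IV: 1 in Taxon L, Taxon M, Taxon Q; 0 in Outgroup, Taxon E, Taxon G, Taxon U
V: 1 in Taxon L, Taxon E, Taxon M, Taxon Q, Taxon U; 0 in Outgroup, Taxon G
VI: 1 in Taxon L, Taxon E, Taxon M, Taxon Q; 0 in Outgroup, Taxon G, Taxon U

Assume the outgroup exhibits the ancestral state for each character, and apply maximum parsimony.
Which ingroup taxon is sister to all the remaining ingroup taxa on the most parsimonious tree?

Taxon G

The outgroup has state '0' for every character, so '1' is the derived state throughout.
Only Taxon L and Taxon M show the derived state '1' for I, supporting them as a clade.
II (derived state '1') is unique to Taxon G (autapomorphy; uninformative for grouping).
III (derived state '1') is unique to Taxon M (autapomorphy; uninformative for grouping).
IV (derived state '1') is shared by Taxon L, Taxon M, and Taxon Q — a synapomorphy uniting that clade.
V: derived state '1' in Taxon E, Taxon L, Taxon M, Taxon Q, and Taxon U only — synapomorphy for {Taxon E, Taxon L, Taxon M, Taxon Q, Taxon U}.
VI (derived state '1') is shared by Taxon E, Taxon L, Taxon M, and Taxon Q — a synapomorphy uniting that clade.
Most parsimonious ingroup topology: (((((Taxon L,Taxon M),Taxon Q),Taxon E),Taxon U),Taxon G).
Taxon G is sister to the clade containing all other ingroup taxa, so it is the earliest-diverging (most basal) ingroup lineage.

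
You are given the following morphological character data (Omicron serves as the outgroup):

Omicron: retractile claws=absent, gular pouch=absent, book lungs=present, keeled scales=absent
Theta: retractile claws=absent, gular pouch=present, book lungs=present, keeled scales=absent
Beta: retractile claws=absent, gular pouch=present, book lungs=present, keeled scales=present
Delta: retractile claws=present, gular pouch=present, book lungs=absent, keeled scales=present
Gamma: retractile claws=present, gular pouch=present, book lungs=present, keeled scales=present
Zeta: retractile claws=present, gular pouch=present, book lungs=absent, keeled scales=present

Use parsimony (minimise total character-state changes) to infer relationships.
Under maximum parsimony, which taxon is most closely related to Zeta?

Character polarity is set by the outgroup: the derived state is whichever differs from the outgroup's state, so for book lungs the derived state is 'absent', and for the remaining characters it is 'present'.
retractile claws: derived state 'present' in Delta, Gamma, and Zeta only — synapomorphy for {Delta, Gamma, Zeta}.
All ingroup taxa share the derived state 'present' for gular pouch; it defines the ingroup but does not resolve relationships within it.
book lungs (derived state 'absent') is shared by Delta and Zeta — a synapomorphy uniting that clade.
keeled scales: derived state 'present' in Beta, Delta, Gamma, and Zeta only — synapomorphy for {Beta, Delta, Gamma, Zeta}.
Most parsimonious ingroup topology: (Theta,(Beta,((Delta,Zeta),Gamma))).
Zeta and Delta form a cherry on this tree, so they are sister taxa.

Delta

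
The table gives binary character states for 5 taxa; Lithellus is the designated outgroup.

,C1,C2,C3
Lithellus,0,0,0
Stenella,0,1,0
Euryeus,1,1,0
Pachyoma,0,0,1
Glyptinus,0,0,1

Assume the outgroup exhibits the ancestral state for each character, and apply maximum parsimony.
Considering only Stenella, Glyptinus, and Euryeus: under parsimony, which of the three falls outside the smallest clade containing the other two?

The outgroup has state '0' for every character, so '1' is the derived state throughout.
C1 (derived state '1') is unique to Euryeus (autapomorphy; uninformative for grouping).
C2: derived state '1' in Euryeus and Stenella only — synapomorphy for {Euryeus, Stenella}.
C3: derived state '1' in Glyptinus and Pachyoma only — synapomorphy for {Glyptinus, Pachyoma}.
Most parsimonious ingroup topology: ((Stenella,Euryeus),(Pachyoma,Glyptinus)).
Euryeus and Stenella share a more recent common ancestor with each other than either does with Glyptinus, so Glyptinus is the least closely related of the three.

Glyptinus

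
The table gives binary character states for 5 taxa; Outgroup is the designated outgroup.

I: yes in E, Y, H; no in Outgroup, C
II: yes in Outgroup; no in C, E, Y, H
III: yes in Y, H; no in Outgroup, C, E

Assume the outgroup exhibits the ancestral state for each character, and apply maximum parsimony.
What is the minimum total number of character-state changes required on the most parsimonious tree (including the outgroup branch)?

3

Character polarity is set by the outgroup: the derived state is whichever differs from the outgroup's state, so for II the derived state is 'no', and for the remaining characters it is 'yes'.
I (derived state 'yes') is shared by E, H, and Y — a synapomorphy uniting that clade.
II (derived state 'no') is shared by all ingroup taxa — unites the whole ingroup.
III: derived state 'yes' in H and Y only — synapomorphy for {H, Y}.
Most parsimonious ingroup topology: (C,(E,(Y,H))).
Changes per character on this tree: I: 1; II: 1; III: 1.
Total = 3.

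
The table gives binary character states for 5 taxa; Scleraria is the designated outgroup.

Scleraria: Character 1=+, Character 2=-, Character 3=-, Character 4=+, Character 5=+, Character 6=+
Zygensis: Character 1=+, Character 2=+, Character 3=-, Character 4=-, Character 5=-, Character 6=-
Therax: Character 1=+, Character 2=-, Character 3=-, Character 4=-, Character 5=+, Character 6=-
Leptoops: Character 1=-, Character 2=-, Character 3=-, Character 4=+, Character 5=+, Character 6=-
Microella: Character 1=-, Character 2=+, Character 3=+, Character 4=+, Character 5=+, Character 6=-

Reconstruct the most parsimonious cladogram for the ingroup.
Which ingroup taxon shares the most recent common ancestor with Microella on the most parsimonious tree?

Character polarity is set by the outgroup: the derived state is whichever differs from the outgroup's state, so for Character 1, Character 4, Character 5, Character 6 the derived state is '-', and for the remaining characters it is '+'.
Only Leptoops and Microella show the derived state '-' for Character 1, supporting them as a clade.
Character 2 (state '+') occurs in Microella and Zygensis but conflicts with the nesting implied by the other characters — most parsimoniously interpreted as homoplasy.
Character 3 (derived state '+') is unique to Microella (autapomorphy; uninformative for grouping).
Character 4 (derived state '-') is shared by Therax and Zygensis — a synapomorphy uniting that clade.
Character 5 (derived state '-') is unique to Zygensis (autapomorphy; uninformative for grouping).
All ingroup taxa share the derived state '-' for Character 6; it defines the ingroup but does not resolve relationships within it.
Most parsimonious ingroup topology: ((Zygensis,Therax),(Leptoops,Microella)).
Microella and Leptoops form a cherry on this tree, so they are sister taxa.

Leptoops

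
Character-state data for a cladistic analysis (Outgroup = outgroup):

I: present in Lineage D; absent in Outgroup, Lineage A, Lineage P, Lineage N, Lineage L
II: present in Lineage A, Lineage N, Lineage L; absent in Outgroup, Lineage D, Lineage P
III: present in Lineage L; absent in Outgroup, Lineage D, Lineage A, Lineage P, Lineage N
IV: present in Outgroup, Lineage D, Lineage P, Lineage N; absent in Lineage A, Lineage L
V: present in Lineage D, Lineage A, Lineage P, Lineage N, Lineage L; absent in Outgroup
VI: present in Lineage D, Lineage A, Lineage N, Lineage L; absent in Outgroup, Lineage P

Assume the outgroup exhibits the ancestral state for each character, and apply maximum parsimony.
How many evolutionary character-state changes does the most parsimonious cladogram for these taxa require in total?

6

Character polarity is set by the outgroup: the derived state is whichever differs from the outgroup's state, so for IV the derived state is 'absent', and for the remaining characters it is 'present'.
I (derived state 'present') is unique to Lineage D (autapomorphy; uninformative for grouping).
Only Lineage A, Lineage L, and Lineage N show the derived state 'present' for II, supporting them as a clade.
III: derived state 'present' in Lineage L only — an autapomorphy, so it tells us nothing about relationships among taxa.
IV (derived state 'absent') is shared by Lineage A and Lineage L — a synapomorphy uniting that clade.
V (derived state 'present') is shared by all ingroup taxa — unites the whole ingroup.
VI: derived state 'present' in Lineage A, Lineage D, Lineage L, and Lineage N only — synapomorphy for {Lineage A, Lineage D, Lineage L, Lineage N}.
Most parsimonious ingroup topology: ((Lineage D,((Lineage A,Lineage L),Lineage N)),Lineage P).
Changes per character on this tree: I: 1; II: 1; III: 1; IV: 1; V: 1; VI: 1.
Total = 6.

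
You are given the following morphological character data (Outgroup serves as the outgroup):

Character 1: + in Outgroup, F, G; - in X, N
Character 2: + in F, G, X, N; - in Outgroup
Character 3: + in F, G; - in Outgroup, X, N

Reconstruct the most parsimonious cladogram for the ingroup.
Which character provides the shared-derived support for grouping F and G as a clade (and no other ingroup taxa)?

Character polarity is set by the outgroup: the derived state is whichever differs from the outgroup's state, so for Character 1 the derived state is '-', and for the remaining characters it is '+'.
Character 1 (derived state '-') is shared by N and X — a synapomorphy uniting that clade.
All ingroup taxa share the derived state '+' for Character 2; it defines the ingroup but does not resolve relationships within it.
Character 3: derived state '+' in F and G only — synapomorphy for {F, G}.
Most parsimonious ingroup topology: ((F,G),(X,N)).
The clade {F, G} is supported by Character 3: its derived state '+' occurs in exactly those taxa and in no other taxon (including the outgroup).

Character 3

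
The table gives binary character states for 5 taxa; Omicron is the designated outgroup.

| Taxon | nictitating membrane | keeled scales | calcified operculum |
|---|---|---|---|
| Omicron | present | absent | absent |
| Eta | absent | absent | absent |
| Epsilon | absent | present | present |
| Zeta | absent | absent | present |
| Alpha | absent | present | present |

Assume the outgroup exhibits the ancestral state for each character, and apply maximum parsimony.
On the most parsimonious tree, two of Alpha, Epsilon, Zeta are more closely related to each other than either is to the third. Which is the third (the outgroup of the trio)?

Zeta

Character polarity is set by the outgroup: the derived state is whichever differs from the outgroup's state, so for nictitating membrane the derived state is 'absent', and for the remaining characters it is 'present'.
nictitating membrane (derived state 'absent') is shared by all ingroup taxa — unites the whole ingroup.
keeled scales (derived state 'present') is shared by Alpha and Epsilon — a synapomorphy uniting that clade.
calcified operculum: derived state 'present' in Alpha, Epsilon, and Zeta only — synapomorphy for {Alpha, Epsilon, Zeta}.
Most parsimonious ingroup topology: (Eta,((Epsilon,Alpha),Zeta)).
Epsilon and Alpha share a more recent common ancestor with each other than either does with Zeta, so Zeta is the least closely related of the three.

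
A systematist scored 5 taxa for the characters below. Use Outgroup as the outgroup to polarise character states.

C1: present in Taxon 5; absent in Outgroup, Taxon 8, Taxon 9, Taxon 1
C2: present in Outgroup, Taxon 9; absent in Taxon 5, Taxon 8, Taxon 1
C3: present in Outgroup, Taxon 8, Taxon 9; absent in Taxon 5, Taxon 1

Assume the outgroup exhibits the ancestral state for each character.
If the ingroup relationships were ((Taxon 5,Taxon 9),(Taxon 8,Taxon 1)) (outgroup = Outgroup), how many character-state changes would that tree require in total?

Map each character onto ((Taxon 5,Taxon 9),(Taxon 8,Taxon 1)) (rooted by Outgroup) and count the minimum state changes it requires (Fitch parsimony):
C1: 1; C2: 2; C3: 2.
Total tree length = 5.

5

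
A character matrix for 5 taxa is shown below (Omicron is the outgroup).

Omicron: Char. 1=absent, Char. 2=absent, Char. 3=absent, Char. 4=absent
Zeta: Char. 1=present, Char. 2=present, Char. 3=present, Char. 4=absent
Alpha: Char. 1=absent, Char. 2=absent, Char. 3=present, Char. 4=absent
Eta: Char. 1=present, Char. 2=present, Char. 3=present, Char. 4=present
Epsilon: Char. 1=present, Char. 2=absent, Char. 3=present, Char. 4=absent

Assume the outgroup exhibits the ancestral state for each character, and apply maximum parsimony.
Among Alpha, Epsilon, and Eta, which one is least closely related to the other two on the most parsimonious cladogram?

Alpha

The outgroup has state 'absent' for every character, so 'present' is the derived state throughout.
Char. 1: derived state 'present' in Epsilon, Eta, and Zeta only — synapomorphy for {Epsilon, Eta, Zeta}.
Char. 2 (derived state 'present') is shared by Eta and Zeta — a synapomorphy uniting that clade.
Char. 3 (derived state 'present') is shared by all ingroup taxa — unites the whole ingroup.
Char. 4: derived state 'present' in Eta only — an autapomorphy, so it tells us nothing about relationships among taxa.
Most parsimonious ingroup topology: (((Zeta,Eta),Epsilon),Alpha).
Epsilon and Eta share a more recent common ancestor with each other than either does with Alpha, so Alpha is the least closely related of the three.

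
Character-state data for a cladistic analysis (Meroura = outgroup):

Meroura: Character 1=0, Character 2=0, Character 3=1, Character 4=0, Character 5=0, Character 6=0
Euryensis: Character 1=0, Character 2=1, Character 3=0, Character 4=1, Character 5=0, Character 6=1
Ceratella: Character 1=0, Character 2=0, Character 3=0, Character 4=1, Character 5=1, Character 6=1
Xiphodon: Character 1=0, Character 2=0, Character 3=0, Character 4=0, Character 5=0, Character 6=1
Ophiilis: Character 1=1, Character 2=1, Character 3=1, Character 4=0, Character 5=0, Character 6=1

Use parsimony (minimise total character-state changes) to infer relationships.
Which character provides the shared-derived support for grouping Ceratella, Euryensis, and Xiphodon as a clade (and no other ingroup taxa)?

Character 3

Character polarity is set by the outgroup: the derived state is whichever differs from the outgroup's state, so for Character 3 the derived state is '0', and for the remaining characters it is '1'.
Character 1 (derived state '1') is unique to Ophiilis (autapomorphy; uninformative for grouping).
Character 2 groups Euryensis and Ophiilis, which is incompatible with the clades supported by the remaining characters; treating it as convergent (homoplasy) costs fewer steps than any alternative tree.
Character 3 (derived state '0') is shared by Ceratella, Euryensis, and Xiphodon — a synapomorphy uniting that clade.
Character 4: derived state '1' in Ceratella and Euryensis only — synapomorphy for {Ceratella, Euryensis}.
Character 5 (derived state '1') is unique to Ceratella (autapomorphy; uninformative for grouping).
Character 6 (derived state '1') is shared by all ingroup taxa — unites the whole ingroup.
Most parsimonious ingroup topology: (((Euryensis,Ceratella),Xiphodon),Ophiilis).
The clade {Ceratella, Euryensis, Xiphodon} is supported by Character 3: its derived state '0' occurs in exactly those taxa and in no other taxon (including the outgroup).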